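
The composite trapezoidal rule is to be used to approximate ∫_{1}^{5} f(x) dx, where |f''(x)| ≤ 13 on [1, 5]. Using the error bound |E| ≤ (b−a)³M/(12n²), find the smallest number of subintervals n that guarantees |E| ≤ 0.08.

30

Need 832/(12n²) ≤ 0.08.
n² ≥ 832/(12·0.08) = 866.667 ⇒ n ≥ 29.4392, so the smallest n is 30.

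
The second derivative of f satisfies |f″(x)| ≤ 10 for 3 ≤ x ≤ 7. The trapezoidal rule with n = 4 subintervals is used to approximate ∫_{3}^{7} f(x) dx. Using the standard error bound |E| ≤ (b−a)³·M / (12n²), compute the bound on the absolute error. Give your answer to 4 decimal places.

|E| ≤ (4)³·10 / (12·4²) = 640/192 = 3.3333.

3.3333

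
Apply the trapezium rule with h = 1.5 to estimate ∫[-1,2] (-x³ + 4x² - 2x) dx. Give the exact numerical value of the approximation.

8.0625

h = (2 − (-1))/2 = 1.5.
Nodes x₀,…,x₂ = -1, 0.5, 2.
f(x) = -x³ + 4x² - 2x: f₀=7, f₁=-0.125, f₂=4.
(h/2)·[f₀ + 2f₁ + f₂] = 0.75·(10.75) = 8.0625.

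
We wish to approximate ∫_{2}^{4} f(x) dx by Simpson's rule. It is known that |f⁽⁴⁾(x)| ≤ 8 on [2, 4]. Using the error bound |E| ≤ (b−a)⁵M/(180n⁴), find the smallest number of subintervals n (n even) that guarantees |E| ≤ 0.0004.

8

Need 256/(180n⁴) ≤ 0.0004.
n⁴ ≥ 256/(180·0.0004) = 3555.56 ⇒ n ≥ 7.7219, so the smallest even n is 8. (n must be even for Simpson's rule.)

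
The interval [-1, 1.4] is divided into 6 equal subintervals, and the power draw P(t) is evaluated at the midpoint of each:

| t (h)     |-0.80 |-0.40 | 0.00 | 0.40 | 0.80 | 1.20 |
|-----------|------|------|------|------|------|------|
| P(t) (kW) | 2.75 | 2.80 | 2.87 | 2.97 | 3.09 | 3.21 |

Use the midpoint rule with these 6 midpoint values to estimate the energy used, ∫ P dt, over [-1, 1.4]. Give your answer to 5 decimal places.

7.07600

h = 0.4, n = 6.
h·[y(m₁) + y(m₂) + y(m₃) + y(m₄) + y(m₅) + y(m₆)] = 0.4·(17.69) = 7.07600.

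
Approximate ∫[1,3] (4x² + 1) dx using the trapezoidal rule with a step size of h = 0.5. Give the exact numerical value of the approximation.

37

h = (3 − 1)/4 = 0.5.
Nodes x₀,…,x₄ = 1, 1.5, 2, 2.5, 3.
f(x) = 4x² + 1: f₀=5, f₁=10, f₂=17, f₃=26, f₄=37.
(h/2)·[f₀ + 2f₁ + 2f₂ + 2f₃ + f₄] = 0.25·(148) = 37.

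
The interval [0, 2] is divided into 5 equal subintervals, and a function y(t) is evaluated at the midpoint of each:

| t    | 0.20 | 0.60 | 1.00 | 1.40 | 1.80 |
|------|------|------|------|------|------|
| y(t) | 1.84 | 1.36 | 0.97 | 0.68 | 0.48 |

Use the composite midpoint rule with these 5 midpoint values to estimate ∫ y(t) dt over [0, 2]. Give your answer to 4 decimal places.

2.1320

h = 0.4, n = 5.
h·[y(m₁) + y(m₂) + y(m₃) + y(m₄) + y(m₅)] = 0.4·(5.33) = 2.1320.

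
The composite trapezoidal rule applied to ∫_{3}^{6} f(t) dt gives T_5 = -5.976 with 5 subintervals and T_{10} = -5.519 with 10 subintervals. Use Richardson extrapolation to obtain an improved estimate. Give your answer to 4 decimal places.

R = (4·T_{10} − T_5) / 3 = (4·(-5.519) − (-5.976))/3 = (-16.100)/3 = -5.3667.

-5.3667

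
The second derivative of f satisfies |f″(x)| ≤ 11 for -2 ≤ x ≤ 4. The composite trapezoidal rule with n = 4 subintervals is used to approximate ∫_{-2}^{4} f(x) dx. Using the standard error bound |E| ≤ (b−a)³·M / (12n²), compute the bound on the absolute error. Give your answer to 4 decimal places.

12.3750

|E| ≤ (6)³·11 / (12·4²) = 2376/192 = 12.3750.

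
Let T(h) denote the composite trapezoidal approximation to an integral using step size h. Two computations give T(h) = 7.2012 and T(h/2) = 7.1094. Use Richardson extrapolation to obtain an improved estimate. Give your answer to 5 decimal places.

7.07880

R = (4·T(h/2) − T(h)) / 3 = (4·7.1094 − 7.2012)/3 = (21.2364)/3 = 7.07880.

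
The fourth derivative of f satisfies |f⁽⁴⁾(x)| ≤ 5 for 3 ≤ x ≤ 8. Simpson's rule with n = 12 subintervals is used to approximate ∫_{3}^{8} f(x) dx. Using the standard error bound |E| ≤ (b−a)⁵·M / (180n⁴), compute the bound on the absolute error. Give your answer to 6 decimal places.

0.004186

|E| ≤ (5)⁵·5 / (180·12⁴) = 15625/3732480 = 0.004186.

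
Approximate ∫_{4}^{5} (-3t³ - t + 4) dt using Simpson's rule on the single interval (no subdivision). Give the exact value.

-277.25

S = (b−a)/6 · [f(4) + 4f(4.5) + f(5)] = 0.166667·[(-192) + 4·(-273.875) + (-376)] = -277.25.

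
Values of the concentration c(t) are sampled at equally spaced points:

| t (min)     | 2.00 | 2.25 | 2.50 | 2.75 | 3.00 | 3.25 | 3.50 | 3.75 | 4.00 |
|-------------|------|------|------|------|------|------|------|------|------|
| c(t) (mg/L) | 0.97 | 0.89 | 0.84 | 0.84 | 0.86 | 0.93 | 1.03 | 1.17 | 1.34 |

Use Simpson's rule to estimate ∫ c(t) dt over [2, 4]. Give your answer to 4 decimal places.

h = 0.25, n = 8.
(h/3)·[y₀ + 4y₁ + 2y₂ + 4y₃ + 2y₄ + 4y₅ + 2y₆ + 4y₇ + y₈] = 0.083333·(23.09) = 1.9242.

1.9242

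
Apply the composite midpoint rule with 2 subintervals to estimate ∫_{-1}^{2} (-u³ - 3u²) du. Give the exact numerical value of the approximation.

h = (2 − (-1))/2 = 1.5.
Midpoints m₁,…,m₂ = -0.25, 1.25.
f(m₁)=-0.171875, f(m₂)=-6.640625.
h·[f(m₁) + f(m₂)] = 1.5·(-6.8125) = -10.21875.

-10.21875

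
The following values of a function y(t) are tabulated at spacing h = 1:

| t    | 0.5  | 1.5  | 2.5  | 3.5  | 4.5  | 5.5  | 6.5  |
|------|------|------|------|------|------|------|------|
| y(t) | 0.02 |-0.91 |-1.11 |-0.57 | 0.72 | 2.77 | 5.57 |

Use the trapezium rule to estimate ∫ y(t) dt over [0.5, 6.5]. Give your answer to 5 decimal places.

h = 1, n = 6.
(h/2)·[y₀ + 2y₁ + 2y₂ + 2y₃ + 2y₄ + 2y₅ + y₆] = 0.5·(7.39) = 3.69500.

3.69500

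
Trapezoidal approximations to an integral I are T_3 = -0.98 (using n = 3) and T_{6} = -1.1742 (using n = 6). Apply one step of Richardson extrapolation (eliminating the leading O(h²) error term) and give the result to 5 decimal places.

R = (4·T_{6} − T_3) / 3 = (4·(-1.1742) − (-0.98))/3 = (-3.7168)/3 = -1.23893.

-1.23893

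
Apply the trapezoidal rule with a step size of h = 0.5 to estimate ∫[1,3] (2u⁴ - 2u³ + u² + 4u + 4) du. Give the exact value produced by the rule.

h = (3 − 1)/4 = 0.5.
Nodes u₀,…,u₄ = 1, 1.5, 2, 2.5, 3.
f(u) = 2u⁴ - 2u³ + u² + 4u + 4: f₀=9, f₁=15.625, f₂=32, f₃=67.125, f₄=133.
(h/2)·[f₀ + 2f₁ + 2f₂ + 2f₃ + f₄] = 0.25·(371.5) = 92.875.

92.875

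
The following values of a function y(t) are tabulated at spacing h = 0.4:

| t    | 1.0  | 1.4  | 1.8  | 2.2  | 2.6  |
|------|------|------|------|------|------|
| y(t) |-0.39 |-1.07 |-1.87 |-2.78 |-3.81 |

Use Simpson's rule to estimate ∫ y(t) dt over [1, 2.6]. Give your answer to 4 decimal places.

-3.1120

h = 0.4, n = 4.
(h/3)·[y₀ + 4y₁ + 2y₂ + 4y₃ + y₄] = 0.133333·(-23.34) = -3.1120.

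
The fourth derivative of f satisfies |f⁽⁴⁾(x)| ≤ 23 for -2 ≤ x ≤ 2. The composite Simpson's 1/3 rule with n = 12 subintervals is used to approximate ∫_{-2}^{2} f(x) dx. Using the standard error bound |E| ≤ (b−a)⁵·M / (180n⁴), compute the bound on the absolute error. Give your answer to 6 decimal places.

0.006310

|E| ≤ (4)⁵·23 / (180·12⁴) = 23552/3732480 = 0.006310.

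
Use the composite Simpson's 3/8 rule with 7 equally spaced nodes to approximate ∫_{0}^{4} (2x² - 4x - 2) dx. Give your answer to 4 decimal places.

2.6667

h = (4 − 0)/6 = 0.666667.
Nodes x₀,…,x₆ = 0, 0.666667, 1.333333, 2, 2.666667, 3.333333, 4.
f(x) = 2x² - 4x - 2: f₀=-2, f₁=-3.777778, f₂=-3.777778, f₃=-2, f₄=1.555556, f₅=6.888889, f₆=14.
(3h/8)·[f₀ + 3f₁ + 3f₂ + 2f₃ + 3f₄ + 3f₅ + f₆] = 0.25·(10.666667) = 2.6667.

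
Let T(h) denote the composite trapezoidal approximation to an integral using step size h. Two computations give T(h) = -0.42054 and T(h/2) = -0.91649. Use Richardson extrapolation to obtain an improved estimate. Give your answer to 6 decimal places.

R = (4·T(h/2) − T(h)) / 3 = (4·(-0.91649) − (-0.42054))/3 = (-3.24542)/3 = -1.081807.

-1.081807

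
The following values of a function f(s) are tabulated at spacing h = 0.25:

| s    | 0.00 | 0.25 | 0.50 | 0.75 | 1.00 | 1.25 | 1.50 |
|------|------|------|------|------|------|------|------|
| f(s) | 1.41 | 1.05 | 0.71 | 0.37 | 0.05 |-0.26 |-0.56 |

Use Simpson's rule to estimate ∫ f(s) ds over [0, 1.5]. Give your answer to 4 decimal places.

h = 0.25, n = 6.
(h/3)·[y₀ + 4y₁ + 2y₂ + 4y₃ + 2y₄ + 4y₅ + y₆] = 0.083333·(7.01) = 0.5842.

0.5842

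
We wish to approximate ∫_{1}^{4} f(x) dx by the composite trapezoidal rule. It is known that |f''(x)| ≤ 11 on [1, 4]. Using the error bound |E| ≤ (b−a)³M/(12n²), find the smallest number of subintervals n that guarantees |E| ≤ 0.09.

17

Need 297/(12n²) ≤ 0.09.
n² ≥ 297/(12·0.09) = 275 ⇒ n ≥ 16.5831, so the smallest n is 17.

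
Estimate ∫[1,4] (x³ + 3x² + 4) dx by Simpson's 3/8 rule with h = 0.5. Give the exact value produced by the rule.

h = (4 − 1)/6 = 0.5.
Nodes x₀,…,x₆ = 1, 1.5, 2, 2.5, 3, 3.5, 4.
f(x) = x³ + 3x² + 4: f₀=8, f₁=14.125, f₂=24, f₃=38.375, f₄=58, f₅=83.625, f₆=116.
(3h/8)·[f₀ + 3f₁ + 3f₂ + 2f₃ + 3f₄ + 3f₅ + f₆] = 0.1875·(740) = 138.75.

138.75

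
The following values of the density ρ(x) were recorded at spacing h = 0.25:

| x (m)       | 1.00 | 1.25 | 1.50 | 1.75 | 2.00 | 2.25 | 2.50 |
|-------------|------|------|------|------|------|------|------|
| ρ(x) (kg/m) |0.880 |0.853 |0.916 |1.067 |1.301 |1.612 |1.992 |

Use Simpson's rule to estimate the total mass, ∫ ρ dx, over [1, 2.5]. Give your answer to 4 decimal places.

h = 0.25, n = 6.
(h/3)·[y₀ + 4y₁ + 2y₂ + 4y₃ + 2y₄ + 4y₅ + y₆] = 0.083333·(21.434) = 1.7862.

1.7862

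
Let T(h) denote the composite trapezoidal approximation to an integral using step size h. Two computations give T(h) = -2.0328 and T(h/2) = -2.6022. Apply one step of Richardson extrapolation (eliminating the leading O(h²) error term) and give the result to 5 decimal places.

-2.79200

R = (4·T(h/2) − T(h)) / 3 = (4·(-2.6022) − (-2.0328))/3 = (-8.3760)/3 = -2.79200.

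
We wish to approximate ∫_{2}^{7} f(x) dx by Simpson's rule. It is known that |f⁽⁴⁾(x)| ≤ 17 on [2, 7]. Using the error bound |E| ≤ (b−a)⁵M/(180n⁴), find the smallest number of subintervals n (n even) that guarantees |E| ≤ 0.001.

Need 53125/(180n⁴) ≤ 0.001.
n⁴ ≥ 53125/(180·0.001) = 295139 ⇒ n ≥ 23.3081, so the smallest even n is 24. (n must be even for Simpson's rule.)

24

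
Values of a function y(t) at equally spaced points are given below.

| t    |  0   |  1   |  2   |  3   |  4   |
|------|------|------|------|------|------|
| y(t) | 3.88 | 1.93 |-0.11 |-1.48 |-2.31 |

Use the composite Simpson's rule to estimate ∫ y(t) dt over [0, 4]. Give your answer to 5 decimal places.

1.05000

h = 1, n = 4.
(h/3)·[y₀ + 4y₁ + 2y₂ + 4y₃ + y₄] = 0.333333·(3.15) = 1.05000.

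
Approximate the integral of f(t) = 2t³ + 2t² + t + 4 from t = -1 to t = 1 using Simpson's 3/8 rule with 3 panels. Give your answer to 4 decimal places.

9.3333

h = (1 − (-1))/3 = 0.666667.
Nodes t₀,…,t₃ = -1, -0.333333, 0.333333, 1.
f(t) = 2t³ + 2t² + t + 4: f₀=3, f₁=3.814815, f₂=4.629630, f₃=9.
(3h/8)·[f₀ + 3f₁ + 3f₂ + f₃] = 0.25·(37.333333) = 9.3333.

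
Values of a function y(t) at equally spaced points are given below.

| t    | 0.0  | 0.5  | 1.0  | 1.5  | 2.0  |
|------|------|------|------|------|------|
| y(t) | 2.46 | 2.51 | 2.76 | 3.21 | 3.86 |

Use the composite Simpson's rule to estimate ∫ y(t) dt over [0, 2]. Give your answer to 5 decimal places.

h = 0.5, n = 4.
(h/3)·[y₀ + 4y₁ + 2y₂ + 4y₃ + y₄] = 0.166667·(34.72) = 5.78667.

5.78667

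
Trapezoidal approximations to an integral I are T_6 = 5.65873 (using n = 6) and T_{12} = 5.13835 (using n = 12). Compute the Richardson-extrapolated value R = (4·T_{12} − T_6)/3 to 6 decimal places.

4.964890

R = (4·T_{12} − T_6) / 3 = (4·5.13835 − 5.65873)/3 = (14.89467)/3 = 4.964890.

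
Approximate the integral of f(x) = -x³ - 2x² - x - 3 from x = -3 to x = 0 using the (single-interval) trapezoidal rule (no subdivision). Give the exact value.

9

T = (b−a)/2 · [f(-3) + f(0)] = 1.5·[9 + (-3)] = 9.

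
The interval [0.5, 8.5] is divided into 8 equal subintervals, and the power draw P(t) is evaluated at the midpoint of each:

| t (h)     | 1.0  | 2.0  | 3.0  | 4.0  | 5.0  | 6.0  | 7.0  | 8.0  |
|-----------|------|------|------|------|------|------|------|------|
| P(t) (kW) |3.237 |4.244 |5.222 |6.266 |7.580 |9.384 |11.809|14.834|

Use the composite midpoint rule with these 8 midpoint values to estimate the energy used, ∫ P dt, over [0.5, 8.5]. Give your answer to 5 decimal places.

h = 1, n = 8.
h·[y(m₁) + y(m₂) + y(m₃) + y(m₄) + y(m₅) + y(m₆) + y(m₇) + y(m₈)] = 1·(62.576) = 62.57600.

62.57600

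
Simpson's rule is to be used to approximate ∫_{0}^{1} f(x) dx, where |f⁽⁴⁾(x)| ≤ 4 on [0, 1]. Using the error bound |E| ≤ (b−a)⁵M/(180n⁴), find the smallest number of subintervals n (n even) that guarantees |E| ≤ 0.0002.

Need 4/(180n⁴) ≤ 0.0002.
n⁴ ≥ 4/(180·0.0002) = 111.111 ⇒ n ≥ 3.2467, so the smallest even n is 4. (n must be even for Simpson's rule.)

4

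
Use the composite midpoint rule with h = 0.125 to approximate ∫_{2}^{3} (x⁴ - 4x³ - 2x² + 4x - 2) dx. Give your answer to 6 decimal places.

h = (3 − 2)/8 = 0.125.
Midpoints m₁,…,m₈ = 2.0625, 2.1875, 2.3125, 2.4375, 2.5625, 2.6875, 2.8125, 2.9375.
f(m₁)=-19.2568206787109375, f(m₂)=-21.7927093505859375, f(m₃)=-24.3137054443359375, f(m₄)=-26.7612152099609375, f(m₅)=-29.0707855224609375, f(m₆)=-31.1721038818359375, f(m₇)=-32.9889984130859375, f(m₈)=-34.4394378662109375.
h·[f(m₁) + f(m₂) + f(m₃) + f(m₄) + f(m₅) + f(m₆) + f(m₇) + f(m₈)] = 0.125·(-219.7957763671875) = -27.474472.

-27.474472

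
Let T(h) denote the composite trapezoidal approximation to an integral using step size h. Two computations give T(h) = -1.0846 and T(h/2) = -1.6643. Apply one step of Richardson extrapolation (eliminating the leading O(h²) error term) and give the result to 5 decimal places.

-1.85753

R = (4·T(h/2) − T(h)) / 3 = (4·(-1.6643) − (-1.0846))/3 = (-5.5726)/3 = -1.85753.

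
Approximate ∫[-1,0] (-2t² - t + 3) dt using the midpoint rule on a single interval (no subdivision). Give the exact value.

M = (b−a)·f(-0.5) = 1·(3) = 3.

3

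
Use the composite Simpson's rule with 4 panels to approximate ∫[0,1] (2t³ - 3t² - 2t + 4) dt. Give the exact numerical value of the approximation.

2.5

h = (1 − 0)/4 = 0.25.
Nodes t₀,…,t₄ = 0, 0.25, 0.5, 0.75, 1.
f(t) = 2t³ - 3t² - 2t + 4: f₀=4, f₁=3.34375, f₂=2.5, f₃=1.65625, f₄=1.
(h/3)·[f₀ + 4f₁ + 2f₂ + 4f₃ + f₄] = 0.083333·(30) = 2.5.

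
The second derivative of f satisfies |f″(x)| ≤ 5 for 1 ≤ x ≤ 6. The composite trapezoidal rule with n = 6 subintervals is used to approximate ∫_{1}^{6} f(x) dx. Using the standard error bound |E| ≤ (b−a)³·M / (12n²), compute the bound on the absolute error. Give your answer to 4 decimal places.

|E| ≤ (5)³·5 / (12·6²) = 625/432 = 1.4468.

1.4468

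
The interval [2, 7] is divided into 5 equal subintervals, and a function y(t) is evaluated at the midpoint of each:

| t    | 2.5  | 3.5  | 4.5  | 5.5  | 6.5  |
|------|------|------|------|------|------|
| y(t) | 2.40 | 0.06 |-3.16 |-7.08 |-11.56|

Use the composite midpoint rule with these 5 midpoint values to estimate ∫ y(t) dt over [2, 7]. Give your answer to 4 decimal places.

h = 1, n = 5.
h·[y(m₁) + y(m₂) + y(m₃) + y(m₄) + y(m₅)] = 1·(-19.34) = -19.3400.

-19.3400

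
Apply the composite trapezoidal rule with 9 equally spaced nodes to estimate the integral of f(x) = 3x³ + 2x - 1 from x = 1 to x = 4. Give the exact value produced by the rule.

204.83203125

h = (4 − 1)/8 = 0.375.
Nodes x₀,…,x₈ = 1, 1.375, 1.75, 2.125, 2.5, 2.875, 3.25, 3.625, 4.
f(x) = 3x³ + 2x - 1: f₀=4, f₁=9.548828125, f₂=18.578125, f₃=32.037109375, f₄=50.875, f₅=76.041015625, f₆=108.484375, f₇=149.154296875, f₈=199.
(h/2)·[f₀ + 2f₁ + 2f₂ + 2f₃ + 2f₄ + 2f₅ + 2f₆ + 2f₇ + f₈] = 0.1875·(1092.4375) = 204.83203125.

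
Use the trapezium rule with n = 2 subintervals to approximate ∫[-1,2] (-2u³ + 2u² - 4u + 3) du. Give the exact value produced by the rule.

0.375

h = (2 − (-1))/2 = 1.5.
Nodes u₀,…,u₂ = -1, 0.5, 2.
f(u) = -2u³ + 2u² - 4u + 3: f₀=11, f₁=1.25, f₂=-13.
(h/2)·[f₀ + 2f₁ + f₂] = 0.75·(0.5) = 0.375.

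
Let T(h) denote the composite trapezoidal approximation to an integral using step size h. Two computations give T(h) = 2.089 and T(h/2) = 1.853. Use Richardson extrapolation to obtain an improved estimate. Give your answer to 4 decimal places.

1.7743

R = (4·T(h/2) − T(h)) / 3 = (4·1.853 − 2.089)/3 = (5.323)/3 = 1.7743.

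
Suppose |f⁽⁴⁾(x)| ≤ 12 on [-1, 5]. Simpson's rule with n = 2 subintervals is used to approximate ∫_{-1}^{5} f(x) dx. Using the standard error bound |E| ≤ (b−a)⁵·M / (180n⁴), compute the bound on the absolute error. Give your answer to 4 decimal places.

|E| ≤ (6)⁵·12 / (180·2⁴) = 93312/2880 = 32.4000.

32.4000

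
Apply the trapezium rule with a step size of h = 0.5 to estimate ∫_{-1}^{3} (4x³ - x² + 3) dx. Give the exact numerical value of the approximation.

h = (3 − (-1))/8 = 0.5.
Nodes x₀,…,x₈ = -1, -0.5, 0, 0.5, 1, 1.5, 2, 2.5, 3.
f(x) = 4x³ - x² + 3: f₀=-2, f₁=2.25, f₂=3, f₃=3.25, f₄=6, f₅=14.25, f₆=31, f₇=59.25, f₈=102.
(h/2)·[f₀ + 2f₁ + 2f₂ + 2f₃ + 2f₄ + 2f₅ + 2f₆ + 2f₇ + f₈] = 0.25·(338) = 84.5.

84.5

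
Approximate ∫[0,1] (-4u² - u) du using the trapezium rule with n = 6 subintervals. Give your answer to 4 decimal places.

-1.8519

h = (1 − 0)/6 = 0.166667.
Nodes u₀,…,u₆ = 0, 0.166667, 0.333333, 0.5, 0.666667, 0.833333, 1.
f(u) = -4u² - u: f₀=0, f₁=-0.277778, f₂=-0.777778, f₃=-1.5, f₄=-2.444444, f₅=-3.611111, f₆=-5.
(h/2)·[f₀ + 2f₁ + 2f₂ + 2f₃ + 2f₄ + 2f₅ + f₆] = 0.083333·(-22.222222) = -1.8519.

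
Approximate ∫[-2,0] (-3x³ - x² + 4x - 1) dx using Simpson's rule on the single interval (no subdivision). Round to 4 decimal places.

-0.6667

S = (b−a)/6 · [f(-2) + 4f(-1) + f(0)] = 0.333333·[11 + 4·(-3) + (-1)] = -0.6667.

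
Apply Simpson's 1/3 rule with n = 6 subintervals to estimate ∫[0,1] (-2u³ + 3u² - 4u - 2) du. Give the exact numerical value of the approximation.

h = (1 − 0)/6 = 0.166667.
Nodes u₀,…,u₆ = 0, 0.166667, 0.333333, 0.5, 0.666667, 0.833333, 1.
f(u) = -2u³ + 3u² - 4u - 2: f₀=-2, f₁=-2.592593, f₂=-3.074074, f₃=-3.5, f₄=-3.925926, f₅=-4.407407, f₆=-5.
(h/3)·[f₀ + 4f₁ + 2f₂ + 4f₃ + 2f₄ + 4f₅ + f₆] = 0.055556·(-63) = -3.5.

-3.5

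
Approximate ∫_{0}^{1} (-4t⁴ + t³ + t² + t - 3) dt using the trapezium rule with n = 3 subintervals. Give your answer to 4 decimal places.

-2.8169

h = (1 − 0)/3 = 0.333333.
Nodes t₀,…,t₃ = 0, 0.333333, 0.666667, 1.
f(t) = -4t⁴ + t³ + t² + t - 3: f₀=-3, f₁=-2.567901, f₂=-2.382716, f₃=-4.
(h/2)·[f₀ + 2f₁ + 2f₂ + f₃] = 0.166667·(-16.901235) = -2.8169.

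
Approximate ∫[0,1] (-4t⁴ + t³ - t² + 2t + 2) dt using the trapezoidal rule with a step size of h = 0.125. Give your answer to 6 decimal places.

h = (1 − 0)/8 = 0.125.
Nodes t₀,…,t₈ = 0, 0.125, 0.25, 0.375, 0.5, 0.625, 0.75, 0.875, 1.
f(t) = -4t⁴ + t³ - t² + 2t + 2: f₀=2, f₁=2.2353515625, f₂=2.4375, f₃=2.5830078125, f₄=2.625, f₅=2.4931640625, f₆=2.09375, f₇=1.3095703125, f₈=0.
(h/2)·[f₀ + 2f₁ + 2f₂ + 2f₃ + 2f₄ + 2f₅ + 2f₆ + 2f₇ + f₈] = 0.0625·(33.5546875) = 2.097168.

2.097168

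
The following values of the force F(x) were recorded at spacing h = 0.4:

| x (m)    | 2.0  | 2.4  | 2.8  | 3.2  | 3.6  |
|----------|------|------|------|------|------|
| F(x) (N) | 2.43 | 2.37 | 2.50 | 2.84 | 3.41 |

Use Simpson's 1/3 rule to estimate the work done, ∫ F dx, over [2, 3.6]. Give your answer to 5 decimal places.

4.22400

h = 0.4, n = 4.
(h/3)·[y₀ + 4y₁ + 2y₂ + 4y₃ + y₄] = 0.133333·(31.68) = 4.22400.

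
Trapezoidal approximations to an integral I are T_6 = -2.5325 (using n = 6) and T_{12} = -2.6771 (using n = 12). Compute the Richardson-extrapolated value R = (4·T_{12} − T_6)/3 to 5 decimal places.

R = (4·T_{12} − T_6) / 3 = (4·(-2.6771) − (-2.5325))/3 = (-8.1759)/3 = -2.72530.

-2.72530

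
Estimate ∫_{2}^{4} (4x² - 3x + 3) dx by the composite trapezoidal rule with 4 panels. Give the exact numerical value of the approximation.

h = (4 − 2)/4 = 0.5.
Nodes x₀,…,x₄ = 2, 2.5, 3, 3.5, 4.
f(x) = 4x² - 3x + 3: f₀=13, f₁=20.5, f₂=30, f₃=41.5, f₄=55.
(h/2)·[f₀ + 2f₁ + 2f₂ + 2f₃ + f₄] = 0.25·(252) = 63.

63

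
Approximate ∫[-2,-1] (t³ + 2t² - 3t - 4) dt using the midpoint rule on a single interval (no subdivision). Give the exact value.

1.625

M = (b−a)·f(-1.5) = 1·(1.625) = 1.625.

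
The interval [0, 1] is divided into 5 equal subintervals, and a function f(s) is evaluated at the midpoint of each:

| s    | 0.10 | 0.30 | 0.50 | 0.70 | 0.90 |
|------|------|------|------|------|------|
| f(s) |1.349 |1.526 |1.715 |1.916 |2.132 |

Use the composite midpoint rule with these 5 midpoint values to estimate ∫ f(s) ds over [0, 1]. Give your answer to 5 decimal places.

h = 0.2, n = 5.
h·[y(m₁) + y(m₂) + y(m₃) + y(m₄) + y(m₅)] = 0.2·(8.638) = 1.72760.

1.72760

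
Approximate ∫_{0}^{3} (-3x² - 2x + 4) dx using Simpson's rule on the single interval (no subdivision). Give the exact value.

S = (b−a)/6 · [f(0) + 4f(1.5) + f(3)] = 0.5·[4 + 4·(-5.75) + (-29)] = -24.

-24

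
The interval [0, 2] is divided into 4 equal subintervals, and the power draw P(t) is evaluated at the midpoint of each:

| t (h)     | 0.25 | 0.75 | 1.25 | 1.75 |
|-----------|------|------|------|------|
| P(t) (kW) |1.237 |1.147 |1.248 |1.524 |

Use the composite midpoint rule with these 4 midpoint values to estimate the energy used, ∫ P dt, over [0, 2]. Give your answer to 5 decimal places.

2.57800

h = 0.5, n = 4.
h·[y(m₁) + y(m₂) + y(m₃) + y(m₄)] = 0.5·(5.156) = 2.57800.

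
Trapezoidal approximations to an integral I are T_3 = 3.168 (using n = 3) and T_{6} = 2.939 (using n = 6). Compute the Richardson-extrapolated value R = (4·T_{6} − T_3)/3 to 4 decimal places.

2.8627

R = (4·T_{6} − T_3) / 3 = (4·2.939 − 3.168)/3 = (8.588)/3 = 2.8627.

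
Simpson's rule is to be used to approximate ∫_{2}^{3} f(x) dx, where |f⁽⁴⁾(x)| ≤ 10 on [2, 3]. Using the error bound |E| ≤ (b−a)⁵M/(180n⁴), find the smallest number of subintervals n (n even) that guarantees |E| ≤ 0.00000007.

Need 10/(180n⁴) ≤ 0.00000007.
n⁴ ≥ 10/(180·0.00000007) = 793651 ⇒ n ≥ 29.8475, so the smallest even n is 30. (n must be even for Simpson's rule.)

30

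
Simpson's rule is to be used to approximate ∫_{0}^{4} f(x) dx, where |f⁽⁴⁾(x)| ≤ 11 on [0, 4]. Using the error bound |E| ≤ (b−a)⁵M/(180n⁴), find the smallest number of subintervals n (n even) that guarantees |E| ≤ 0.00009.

Need 11264/(180n⁴) ≤ 0.00009.
n⁴ ≥ 11264/(180·0.00009) = 695309 ⇒ n ≥ 28.8765, so the smallest even n is 30. (n must be even for Simpson's rule.)

30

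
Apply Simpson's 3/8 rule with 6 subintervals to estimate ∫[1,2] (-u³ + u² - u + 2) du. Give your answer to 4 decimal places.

-0.9167

h = (2 − 1)/6 = 0.166667.
Nodes u₀,…,u₆ = 1, 1.166667, 1.333333, 1.5, 1.666667, 1.833333, 2.
f(u) = -u³ + u² - u + 2: f₀=1, f₁=0.606481, f₂=0.074074, f₃=-0.625, f₄=-1.518519, f₅=-2.634259, f₆=-4.
(3h/8)·[f₀ + 3f₁ + 3f₂ + 2f₃ + 3f₄ + 3f₅ + f₆] = 0.0625·(-14.666667) = -0.9167.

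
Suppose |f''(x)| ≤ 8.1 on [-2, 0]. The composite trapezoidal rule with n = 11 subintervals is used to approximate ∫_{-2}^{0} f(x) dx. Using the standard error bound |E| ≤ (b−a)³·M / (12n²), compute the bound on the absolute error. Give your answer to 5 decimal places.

|E| ≤ (2)³·8.1 / (12·11²) = 64.8/1452 = 0.04463.

0.04463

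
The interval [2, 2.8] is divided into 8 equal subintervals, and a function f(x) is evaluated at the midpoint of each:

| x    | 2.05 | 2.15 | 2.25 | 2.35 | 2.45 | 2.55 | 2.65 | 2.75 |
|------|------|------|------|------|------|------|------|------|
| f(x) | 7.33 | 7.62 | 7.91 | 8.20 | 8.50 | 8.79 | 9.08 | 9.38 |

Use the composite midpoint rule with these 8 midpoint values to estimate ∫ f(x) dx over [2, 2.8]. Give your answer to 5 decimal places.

6.68100

h = 0.1, n = 8.
h·[y(m₁) + y(m₂) + y(m₃) + y(m₄) + y(m₅) + y(m₆) + y(m₇) + y(m₈)] = 0.1·(66.81) = 6.68100.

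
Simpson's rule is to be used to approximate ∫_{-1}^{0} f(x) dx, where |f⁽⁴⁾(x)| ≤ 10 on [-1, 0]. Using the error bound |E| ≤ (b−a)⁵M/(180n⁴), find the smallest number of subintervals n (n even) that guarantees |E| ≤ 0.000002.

14

Need 10/(180n⁴) ≤ 0.000002.
n⁴ ≥ 10/(180·0.000002) = 27777.8 ⇒ n ≥ 12.9099, so the smallest even n is 14. (n must be even for Simpson's rule.)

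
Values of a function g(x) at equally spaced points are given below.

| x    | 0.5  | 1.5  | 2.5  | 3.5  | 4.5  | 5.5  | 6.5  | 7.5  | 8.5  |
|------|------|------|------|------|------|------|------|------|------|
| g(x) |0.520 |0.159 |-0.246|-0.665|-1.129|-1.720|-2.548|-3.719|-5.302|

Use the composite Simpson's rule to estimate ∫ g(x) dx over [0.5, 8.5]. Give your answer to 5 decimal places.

h = 1, n = 8.
(h/3)·[y₀ + 4y₁ + 2y₂ + 4y₃ + 2y₄ + 4y₅ + 2y₆ + 4y₇ + y₈] = 0.333333·(-36.408) = -12.13600.

-12.13600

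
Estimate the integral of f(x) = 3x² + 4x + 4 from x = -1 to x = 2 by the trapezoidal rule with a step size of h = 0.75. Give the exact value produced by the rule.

h = (2 − (-1))/4 = 0.75.
Nodes x₀,…,x₄ = -1, -0.25, 0.5, 1.25, 2.
f(x) = 3x² + 4x + 4: f₀=3, f₁=3.1875, f₂=6.75, f₃=13.6875, f₄=24.
(h/2)·[f₀ + 2f₁ + 2f₂ + 2f₃ + f₄] = 0.375·(74.25) = 27.84375.

27.84375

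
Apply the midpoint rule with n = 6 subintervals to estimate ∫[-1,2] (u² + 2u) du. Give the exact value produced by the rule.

h = (2 − (-1))/6 = 0.5.
Midpoints m₁,…,m₆ = -0.75, -0.25, 0.25, 0.75, 1.25, 1.75.
f(m₁)=-0.9375, f(m₂)=-0.4375, f(m₃)=0.5625, f(m₄)=2.0625, f(m₅)=4.0625, f(m₆)=6.5625.
h·[f(m₁) + f(m₂) + f(m₃) + f(m₄) + f(m₅) + f(m₆)] = 0.5·(11.875) = 5.9375.

5.9375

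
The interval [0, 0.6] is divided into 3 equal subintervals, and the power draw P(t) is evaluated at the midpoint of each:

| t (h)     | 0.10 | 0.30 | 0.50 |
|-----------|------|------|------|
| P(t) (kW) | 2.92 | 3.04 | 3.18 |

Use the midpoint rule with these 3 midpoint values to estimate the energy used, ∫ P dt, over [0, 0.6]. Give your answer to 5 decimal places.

h = 0.2, n = 3.
h·[y(m₁) + y(m₂) + y(m₃)] = 0.2·(9.14) = 1.82800.

1.82800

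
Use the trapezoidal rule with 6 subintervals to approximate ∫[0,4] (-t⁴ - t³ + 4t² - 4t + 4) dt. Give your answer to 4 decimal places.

-209.5144

h = (4 − 0)/6 = 0.666667.
Nodes t₀,…,t₆ = 0, 0.666667, 1.333333, 2, 2.666667, 3.333333, 4.
f(t) = -t⁴ - t³ + 4t² - 4t + 4: f₀=4, f₁=2.617284, f₂=0.246914, f₃=-12, f₄=-47.753086, f₅=-125.382716, f₆=-268.
(h/2)·[f₀ + 2f₁ + 2f₂ + 2f₃ + 2f₄ + 2f₅ + f₆] = 0.333333·(-628.543210) = -209.5144.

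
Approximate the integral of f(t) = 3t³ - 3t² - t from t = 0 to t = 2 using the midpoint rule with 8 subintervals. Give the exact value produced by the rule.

h = (2 − 0)/8 = 0.25.
Midpoints m₁,…,m₈ = 0.125, 0.375, 0.625, 0.875, 1.125, 1.375, 1.625, 1.875.
f(m₁)=-0.166015625, f(m₂)=-0.638671875, f(m₃)=-1.064453125, f(m₄)=-1.162109375, f(m₅)=-0.650390625, f(m₆)=0.751953125, f(m₇)=3.326171875, f(m₈)=7.353515625.
h·[f(m₁) + f(m₂) + f(m₃) + f(m₄) + f(m₅) + f(m₆) + f(m₇) + f(m₈)] = 0.25·(7.75) = 1.9375.

1.9375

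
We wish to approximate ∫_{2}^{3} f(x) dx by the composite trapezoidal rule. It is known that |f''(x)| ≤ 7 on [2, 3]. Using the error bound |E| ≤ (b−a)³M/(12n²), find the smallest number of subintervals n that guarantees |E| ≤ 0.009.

9

Need 7/(12n²) ≤ 0.009.
n² ≥ 7/(12·0.009) = 64.8148 ⇒ n ≥ 8.0508, so the smallest n is 9.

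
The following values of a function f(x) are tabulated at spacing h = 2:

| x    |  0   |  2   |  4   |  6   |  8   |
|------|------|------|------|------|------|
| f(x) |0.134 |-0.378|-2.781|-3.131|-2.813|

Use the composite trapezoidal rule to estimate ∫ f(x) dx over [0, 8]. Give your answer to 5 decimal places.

-15.25900

h = 2, n = 4.
(h/2)·[y₀ + 2y₁ + 2y₂ + 2y₃ + y₄] = 1·(-15.259) = -15.25900.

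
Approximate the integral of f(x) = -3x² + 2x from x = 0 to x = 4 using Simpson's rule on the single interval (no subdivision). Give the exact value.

S = (b−a)/6 · [f(0) + 4f(2) + f(4)] = 0.666667·[0 + 4·(-8) + (-40)] = -48.

-48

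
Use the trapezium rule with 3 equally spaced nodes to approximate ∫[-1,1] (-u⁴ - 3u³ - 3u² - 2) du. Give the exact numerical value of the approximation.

-8

h = (1 − (-1))/2 = 1.
Nodes u₀,…,u₂ = -1, 0, 1.
f(u) = -u⁴ - 3u³ - 3u² - 2: f₀=-3, f₁=-2, f₂=-9.
(h/2)·[f₀ + 2f₁ + f₂] = 0.5·(-16) = -8.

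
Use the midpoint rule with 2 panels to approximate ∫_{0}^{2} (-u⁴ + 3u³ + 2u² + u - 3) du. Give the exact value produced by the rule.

6.375

h = (2 − 0)/2 = 1.
Midpoints m₁,…,m₂ = 0.5, 1.5.
f(m₁)=-1.6875, f(m₂)=8.0625.
h·[f(m₁) + f(m₂)] = 1·(6.375) = 6.375.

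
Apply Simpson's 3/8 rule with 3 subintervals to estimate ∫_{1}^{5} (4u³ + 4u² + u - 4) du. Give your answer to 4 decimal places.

h = (5 − 1)/3 = 1.333333.
Nodes u₀,…,u₃ = 1, 2.333333, 3.666667, 5.
f(u) = 4u³ + 4u² + u - 4: f₀=5, f₁=70.925926, f₂=250.629630, f₃=601.
(3h/8)·[f₀ + 3f₁ + 3f₂ + f₃] = 0.5·(1570.666667) = 785.3333.

785.3333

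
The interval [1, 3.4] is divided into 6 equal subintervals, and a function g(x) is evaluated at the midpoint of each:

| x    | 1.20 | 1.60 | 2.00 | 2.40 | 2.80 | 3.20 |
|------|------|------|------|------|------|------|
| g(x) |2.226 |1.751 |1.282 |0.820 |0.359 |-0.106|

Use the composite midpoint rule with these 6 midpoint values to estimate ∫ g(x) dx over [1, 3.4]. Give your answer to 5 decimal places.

2.53280

h = 0.4, n = 6.
h·[y(m₁) + y(m₂) + y(m₃) + y(m₄) + y(m₅) + y(m₆)] = 0.4·(6.332) = 2.53280.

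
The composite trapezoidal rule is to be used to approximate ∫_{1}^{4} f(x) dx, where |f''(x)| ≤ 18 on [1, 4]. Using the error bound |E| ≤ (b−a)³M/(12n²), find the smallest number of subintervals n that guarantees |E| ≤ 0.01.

Need 486/(12n²) ≤ 0.01.
n² ≥ 486/(12·0.01) = 4050 ⇒ n ≥ 63.6396, so the smallest n is 64.

64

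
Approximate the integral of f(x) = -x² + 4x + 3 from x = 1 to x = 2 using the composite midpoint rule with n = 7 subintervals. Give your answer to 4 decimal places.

6.6684

h = (2 − 1)/7 = 0.142857.
Midpoints m₁,…,m₇ = 1.071429, 1.214286, 1.357143, 1.5, 1.642857, 1.785714, 1.928571.
f(m₁)=6.137755, f(m₂)=6.382653, f(m₃)=6.586735, f(m₄)=6.75, f(m₅)=6.872449, f(m₆)=6.954082, f(m₇)=6.994898.
h·[f(m₁) + f(m₂) + f(m₃) + f(m₄) + f(m₅) + f(m₆) + f(m₇)] = 0.142857·(46.678571) = 6.6684.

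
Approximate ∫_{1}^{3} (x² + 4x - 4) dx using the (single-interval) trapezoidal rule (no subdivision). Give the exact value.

18

T = (b−a)/2 · [f(1) + f(3)] = 1·[1 + 17] = 18.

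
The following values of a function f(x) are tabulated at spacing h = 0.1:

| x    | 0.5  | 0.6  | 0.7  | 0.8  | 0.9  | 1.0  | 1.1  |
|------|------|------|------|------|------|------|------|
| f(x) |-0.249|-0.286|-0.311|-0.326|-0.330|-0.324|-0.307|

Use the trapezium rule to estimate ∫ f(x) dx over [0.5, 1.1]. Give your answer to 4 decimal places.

h = 0.1, n = 6.
(h/2)·[y₀ + 2y₁ + 2y₂ + 2y₃ + 2y₄ + 2y₅ + y₆] = 0.05·(-3.710) = -0.1855.

-0.1855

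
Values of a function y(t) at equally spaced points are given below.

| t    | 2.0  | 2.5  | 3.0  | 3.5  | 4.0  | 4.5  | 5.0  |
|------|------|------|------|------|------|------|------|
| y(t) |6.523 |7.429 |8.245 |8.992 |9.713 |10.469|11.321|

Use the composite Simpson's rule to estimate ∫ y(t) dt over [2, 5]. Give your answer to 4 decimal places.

h = 0.5, n = 6.
(h/3)·[y₀ + 4y₁ + 2y₂ + 4y₃ + 2y₄ + 4y₅ + y₆] = 0.166667·(161.320) = 26.8867.

26.8867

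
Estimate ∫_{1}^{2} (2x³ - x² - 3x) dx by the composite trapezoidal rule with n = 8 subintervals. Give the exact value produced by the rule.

0.6875

h = (2 − 1)/8 = 0.125.
Nodes x₀,…,x₈ = 1, 1.125, 1.25, 1.375, 1.5, 1.625, 1.75, 1.875, 2.
f(x) = 2x³ - x² - 3x: f₀=-2, f₁=-1.79296875, f₂=-1.40625, f₃=-0.81640625, f₄=0, f₅=1.06640625, f₆=2.40625, f₇=4.04296875, f₈=6.
(h/2)·[f₀ + 2f₁ + 2f₂ + 2f₃ + 2f₄ + 2f₅ + 2f₆ + 2f₇ + f₈] = 0.0625·(11) = 0.6875.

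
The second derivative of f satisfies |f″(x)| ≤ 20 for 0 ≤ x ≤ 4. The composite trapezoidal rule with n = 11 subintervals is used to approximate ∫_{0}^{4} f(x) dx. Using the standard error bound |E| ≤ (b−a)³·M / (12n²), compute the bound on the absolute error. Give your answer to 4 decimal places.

|E| ≤ (4)³·20 / (12·11²) = 1280/1452 = 0.8815.

0.8815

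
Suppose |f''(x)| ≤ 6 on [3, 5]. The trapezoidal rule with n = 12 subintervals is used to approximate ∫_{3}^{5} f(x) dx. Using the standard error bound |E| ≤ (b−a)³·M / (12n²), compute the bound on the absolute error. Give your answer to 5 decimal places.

|E| ≤ (2)³·6 / (12·12²) = 48/1728 = 0.02778.

0.02778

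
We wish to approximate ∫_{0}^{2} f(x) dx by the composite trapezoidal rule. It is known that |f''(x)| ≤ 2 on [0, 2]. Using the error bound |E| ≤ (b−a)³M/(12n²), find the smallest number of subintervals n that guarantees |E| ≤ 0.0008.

41

Need 16/(12n²) ≤ 0.0008.
n² ≥ 16/(12·0.0008) = 1666.67 ⇒ n ≥ 40.8248, so the smallest n is 41.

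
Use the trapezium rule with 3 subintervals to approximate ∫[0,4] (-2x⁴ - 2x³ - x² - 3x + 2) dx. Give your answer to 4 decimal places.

h = (4 − 0)/3 = 1.333333.
Nodes x₀,…,x₃ = 0, 1.333333, 2.666667, 4.
f(x) = -2x⁴ - 2x³ - x² - 3x + 2: f₀=2, f₁=-14.839506, f₂=-152.172840, f₃=-666.
(h/2)·[f₀ + 2f₁ + 2f₂ + f₃] = 0.666667·(-998.024691) = -665.3498.

-665.3498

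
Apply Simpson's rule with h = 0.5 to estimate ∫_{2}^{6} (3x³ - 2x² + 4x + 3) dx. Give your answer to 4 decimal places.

897.3333

h = (6 − 2)/8 = 0.5.
Nodes x₀,…,x₈ = 2, 2.5, 3, 3.5, 4, 4.5, 5, 5.5, 6.
f(x) = 3x³ - 2x² + 4x + 3: f₀=27, f₁=47.375, f₂=78, f₃=121.125, f₄=179, f₅=253.875, f₆=348, f₇=463.625, f₈=603.
(h/3)·[f₀ + 4f₁ + 2f₂ + 4f₃ + 2f₄ + 4f₅ + 2f₆ + 4f₇ + f₈] = 0.166667·(5384) = 897.3333.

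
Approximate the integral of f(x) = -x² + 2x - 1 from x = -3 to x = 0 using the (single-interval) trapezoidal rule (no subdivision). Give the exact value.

-25.5

T = (b−a)/2 · [f(-3) + f(0)] = 1.5·[(-16) + (-1)] = -25.5.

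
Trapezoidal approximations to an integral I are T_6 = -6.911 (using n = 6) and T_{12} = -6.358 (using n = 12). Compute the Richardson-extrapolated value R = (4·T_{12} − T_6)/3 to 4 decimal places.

-6.1737

R = (4·T_{12} − T_6) / 3 = (4·(-6.358) − (-6.911))/3 = (-18.521)/3 = -6.1737.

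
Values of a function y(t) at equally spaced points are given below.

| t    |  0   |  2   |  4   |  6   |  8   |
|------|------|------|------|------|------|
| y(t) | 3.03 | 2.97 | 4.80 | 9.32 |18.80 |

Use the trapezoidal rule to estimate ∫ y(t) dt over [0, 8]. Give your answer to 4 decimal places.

56.0100

h = 2, n = 4.
(h/2)·[y₀ + 2y₁ + 2y₂ + 2y₃ + y₄] = 1·(56.01) = 56.0100.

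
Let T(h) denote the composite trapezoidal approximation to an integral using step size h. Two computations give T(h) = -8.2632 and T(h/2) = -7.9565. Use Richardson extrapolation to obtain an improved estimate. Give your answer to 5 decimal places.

-7.85427

R = (4·T(h/2) − T(h)) / 3 = (4·(-7.9565) − (-8.2632))/3 = (-23.5628)/3 = -7.85427.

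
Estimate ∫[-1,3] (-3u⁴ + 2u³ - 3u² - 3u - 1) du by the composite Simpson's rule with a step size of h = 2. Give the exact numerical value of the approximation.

h = (3 − (-1))/2 = 2.
Nodes u₀,…,u₂ = -1, 1, 3.
f(u) = -3u⁴ + 2u³ - 3u² - 3u - 1: f₀=-6, f₁=-8, f₂=-226.
(h/3)·[f₀ + 4f₁ + f₂] = 0.666667·(-264) = -176.

-176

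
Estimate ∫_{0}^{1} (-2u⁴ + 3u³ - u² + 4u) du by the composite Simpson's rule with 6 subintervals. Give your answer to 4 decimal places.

2.0165

h = (1 − 0)/6 = 0.166667.
Nodes u₀,…,u₆ = 0, 0.166667, 0.333333, 0.5, 0.666667, 0.833333, 1.
f(u) = -2u⁴ + 3u³ - u² + 4u: f₀=0, f₁=0.651235, f₂=1.308642, f₃=2, f₄=2.716049, f₅=3.410494, f₆=4.
(h/3)·[f₀ + 4f₁ + 2f₂ + 4f₃ + 2f₄ + 4f₅ + f₆] = 0.055556·(36.296296) = 2.0165.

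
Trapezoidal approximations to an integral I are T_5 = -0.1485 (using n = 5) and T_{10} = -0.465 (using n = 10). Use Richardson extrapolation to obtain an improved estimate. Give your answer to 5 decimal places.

-0.57050

R = (4·T_{10} − T_5) / 3 = (4·(-0.465) − (-0.1485))/3 = (-1.7115)/3 = -0.57050.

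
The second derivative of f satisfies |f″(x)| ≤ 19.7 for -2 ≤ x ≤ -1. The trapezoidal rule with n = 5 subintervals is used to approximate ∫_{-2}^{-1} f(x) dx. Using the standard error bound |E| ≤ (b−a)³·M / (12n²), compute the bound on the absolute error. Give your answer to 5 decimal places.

0.06567

|E| ≤ (1)³·19.7 / (12·5²) = 19.7/300 = 0.06567.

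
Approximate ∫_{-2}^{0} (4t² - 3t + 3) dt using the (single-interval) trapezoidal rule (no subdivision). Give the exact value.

28

T = (b−a)/2 · [f(-2) + f(0)] = 1·[25 + 3] = 28.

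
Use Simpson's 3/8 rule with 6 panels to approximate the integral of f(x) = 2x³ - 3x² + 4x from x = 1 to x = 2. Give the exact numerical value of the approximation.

6.5

h = (2 − 1)/6 = 0.166667.
Nodes x₀,…,x₆ = 1, 1.166667, 1.333333, 1.5, 1.666667, 1.833333, 2.
f(x) = 2x³ - 3x² + 4x: f₀=3, f₁=3.759259, f₂=4.740741, f₃=6, f₄=7.592593, f₅=9.574074, f₆=12.
(3h/8)·[f₀ + 3f₁ + 3f₂ + 2f₃ + 3f₄ + 3f₅ + f₆] = 0.0625·(104) = 6.5.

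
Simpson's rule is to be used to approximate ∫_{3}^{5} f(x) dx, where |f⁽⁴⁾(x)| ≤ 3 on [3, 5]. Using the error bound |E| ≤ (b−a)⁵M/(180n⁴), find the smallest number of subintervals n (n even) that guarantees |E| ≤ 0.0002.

8

Need 96/(180n⁴) ≤ 0.0002.
n⁴ ≥ 96/(180·0.0002) = 2666.67 ⇒ n ≥ 7.1861, so the smallest even n is 8. (n must be even for Simpson's rule.)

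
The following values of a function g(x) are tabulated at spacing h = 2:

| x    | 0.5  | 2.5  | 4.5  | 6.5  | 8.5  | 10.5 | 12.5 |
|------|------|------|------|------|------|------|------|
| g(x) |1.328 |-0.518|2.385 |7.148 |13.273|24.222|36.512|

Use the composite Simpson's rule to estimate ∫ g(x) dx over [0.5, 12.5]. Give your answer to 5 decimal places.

128.37600

h = 2, n = 6.
(h/3)·[y₀ + 4y₁ + 2y₂ + 4y₃ + 2y₄ + 4y₅ + y₆] = 0.666667·(192.564) = 128.37600.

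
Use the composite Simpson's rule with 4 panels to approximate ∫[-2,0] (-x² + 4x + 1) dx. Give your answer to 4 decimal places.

h = (0 − (-2))/4 = 0.5.
Nodes x₀,…,x₄ = -2, -1.5, -1, -0.5, 0.
f(x) = -x² + 4x + 1: f₀=-11, f₁=-7.25, f₂=-4, f₃=-1.25, f₄=1.
(h/3)·[f₀ + 4f₁ + 2f₂ + 4f₃ + f₄] = 0.166667·(-52) = -8.6667.

-8.6667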